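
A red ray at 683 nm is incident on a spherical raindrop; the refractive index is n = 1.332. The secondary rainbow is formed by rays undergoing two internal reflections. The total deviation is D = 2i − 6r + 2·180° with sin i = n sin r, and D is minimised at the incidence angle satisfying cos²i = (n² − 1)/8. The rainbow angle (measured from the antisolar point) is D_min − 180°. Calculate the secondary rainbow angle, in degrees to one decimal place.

50.6°

cos²i = (1.77422 − 1)/8 = 0.09678; i = arccos(0.31109) = 71.875°.
sin r = sin 71.875°/1.332 = 0.71350; r = 45.520°.
D_min = 2·71.875° − 6·45.520° + 360° = 230.628°.
Rainbow angle = D_min − 180° = 50.628°.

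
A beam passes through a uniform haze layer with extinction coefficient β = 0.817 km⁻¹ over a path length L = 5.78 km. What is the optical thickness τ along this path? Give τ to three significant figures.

4.72

τ = β·L = 0.817 × 5.78 = 4.7223.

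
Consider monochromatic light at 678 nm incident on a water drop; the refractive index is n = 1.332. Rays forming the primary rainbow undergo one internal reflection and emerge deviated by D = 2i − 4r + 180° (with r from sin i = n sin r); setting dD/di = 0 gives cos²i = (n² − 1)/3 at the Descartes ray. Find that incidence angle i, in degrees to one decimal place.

cos²i = (1.332² − 1)/3 = (1.77422 − 1)/3 = 0.25807.
cos i = 0.50801, so i = 59.469°.

59.5°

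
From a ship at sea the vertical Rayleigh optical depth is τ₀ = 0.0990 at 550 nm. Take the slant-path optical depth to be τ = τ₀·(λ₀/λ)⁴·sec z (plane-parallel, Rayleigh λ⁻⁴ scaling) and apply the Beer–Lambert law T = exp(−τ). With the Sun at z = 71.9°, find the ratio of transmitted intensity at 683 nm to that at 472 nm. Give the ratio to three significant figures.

1.57

Airmass: sec 71.9° = 3.2188.
τ(683 nm) = 0.0990 × (550/683)⁴ × 3.2188 = 0.0990 × 0.4205 × 3.2188 = 0.1340.
τ(472 nm) = 0.0990 × (550/472)⁴ × 3.2188 = 0.0990 × 1.8437 × 3.2188 = 0.5875.
T(683)/T(472) = exp(τ_B − τ_A) = exp(0.4535) = 1.5738.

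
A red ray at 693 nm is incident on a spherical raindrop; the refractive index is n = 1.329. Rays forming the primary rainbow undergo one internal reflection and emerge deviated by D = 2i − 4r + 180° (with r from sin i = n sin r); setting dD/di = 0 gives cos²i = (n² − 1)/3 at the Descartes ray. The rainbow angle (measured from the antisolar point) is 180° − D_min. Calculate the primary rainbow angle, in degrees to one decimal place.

42.7°

cos²i = (1.76624 − 1)/3 = 0.25541; i = arccos(0.50538) = 59.643°.
sin r = sin 59.643°/1.329 = 0.64928; r = 40.487°.
D_min = 2·59.643° − 4·40.487° + 180° = 137.337°.
Rainbow angle = 180° − D_min = 42.663°.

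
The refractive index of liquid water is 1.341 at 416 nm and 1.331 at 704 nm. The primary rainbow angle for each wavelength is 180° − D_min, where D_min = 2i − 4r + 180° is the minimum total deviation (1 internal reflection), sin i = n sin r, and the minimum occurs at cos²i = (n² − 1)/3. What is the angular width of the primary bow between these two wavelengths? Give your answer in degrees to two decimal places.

1.44°

At 416 nm (n = 1.341): cos²i = 0.26609 → i = 58.946°, r = 39.705°, D_min = 139.071°, rainbow angle = 40.929°.
At 704 nm (n = 1.331): cos²i = 0.25719 → i = 59.527°, r = 40.356°, D_min = 137.630°, rainbow angle = 42.370°.
Angular width = |40.929° − 42.370°| = 1.441°.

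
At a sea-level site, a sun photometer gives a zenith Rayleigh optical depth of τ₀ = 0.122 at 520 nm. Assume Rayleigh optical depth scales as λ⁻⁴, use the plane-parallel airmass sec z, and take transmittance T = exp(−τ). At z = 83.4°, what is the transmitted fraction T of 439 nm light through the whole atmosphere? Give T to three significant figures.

sec 83.4° = 8.7004.
τ = 0.122 × (520/439)⁴ × 8.7004 = 0.122 × 1.9686 × 8.7004 = 2.0896.
T = exp(−2.0896) = 0.1237.

0.124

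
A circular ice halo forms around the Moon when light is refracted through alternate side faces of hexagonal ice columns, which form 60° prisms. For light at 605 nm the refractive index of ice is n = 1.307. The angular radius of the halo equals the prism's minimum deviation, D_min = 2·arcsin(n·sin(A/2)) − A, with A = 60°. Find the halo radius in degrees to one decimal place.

n·sin(A/2) = 1.307 × sin 30° = 1.307 × 0.5000 = 0.6535.
D_min = 2·arcsin(0.6535) − 60° = 2 × 40.806° − 60° = 21.612°.

21.6°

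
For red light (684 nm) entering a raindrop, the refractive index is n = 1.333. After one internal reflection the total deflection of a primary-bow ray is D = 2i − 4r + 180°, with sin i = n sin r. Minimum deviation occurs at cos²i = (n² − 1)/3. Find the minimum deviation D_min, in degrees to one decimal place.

cos²i = (1.77689 − 1)/3 = 0.25896; i = arccos(0.50888) = 59.410°.
sin r = sin 59.410°/1.333 = 0.64579; r = 40.225°.
D_min = 2·59.410° − 4·40.225° + 180° = 137.922°.

137.9°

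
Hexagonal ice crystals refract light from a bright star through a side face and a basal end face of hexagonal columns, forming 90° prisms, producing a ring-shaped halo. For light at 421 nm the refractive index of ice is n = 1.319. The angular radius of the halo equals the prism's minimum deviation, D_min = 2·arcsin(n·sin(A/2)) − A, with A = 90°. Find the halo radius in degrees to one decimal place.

n·sin(A/2) = 1.319 × sin 45° = 1.319 × 0.7071 = 0.9327.
D_min = 2·arcsin(0.9327) − 90° = 2 × 68.856° − 90° = 47.711°.

47.7°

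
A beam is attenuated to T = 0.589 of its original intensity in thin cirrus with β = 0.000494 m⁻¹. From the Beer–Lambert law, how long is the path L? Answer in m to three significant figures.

Beer–Lambert: T = exp(−βL) ⇒ L = −ln(T)/β = −ln(0.589)/0.000494 = 0.5293/0.000494 = 1072 m.

1070 m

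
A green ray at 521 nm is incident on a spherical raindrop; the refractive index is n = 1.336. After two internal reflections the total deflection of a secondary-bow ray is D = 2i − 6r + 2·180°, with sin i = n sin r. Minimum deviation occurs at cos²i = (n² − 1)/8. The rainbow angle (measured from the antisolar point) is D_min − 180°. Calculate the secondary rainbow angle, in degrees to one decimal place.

51.7°

cos²i = (1.78490 − 1)/8 = 0.09811; i = arccos(0.31323) = 71.746°.
sin r = sin 71.746°/1.336 = 0.71084; r = 45.303°.
D_min = 2·71.746° − 6·45.303° + 360° = 231.674°.
Rainbow angle = D_min − 180° = 51.674°.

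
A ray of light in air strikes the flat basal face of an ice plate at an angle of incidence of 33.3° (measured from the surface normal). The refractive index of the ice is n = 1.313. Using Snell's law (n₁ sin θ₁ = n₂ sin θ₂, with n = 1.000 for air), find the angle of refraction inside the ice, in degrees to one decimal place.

Snell: sin θ_r = sin θ_i / n = sin 33.3° / 1.313 = 0.5490 / 1.313 = 0.4181.
θ_r = arcsin(0.4181) = 24.72°.

24.7°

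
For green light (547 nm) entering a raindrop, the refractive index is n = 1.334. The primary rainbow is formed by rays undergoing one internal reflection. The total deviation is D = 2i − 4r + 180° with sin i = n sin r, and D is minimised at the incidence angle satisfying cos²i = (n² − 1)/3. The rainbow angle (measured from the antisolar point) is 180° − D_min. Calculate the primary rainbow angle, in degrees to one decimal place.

cos²i = (1.77956 − 1)/3 = 0.25985; i = arccos(0.50976) = 59.352°.
sin r = sin 59.352°/1.334 = 0.64492; r = 40.159°.
D_min = 2·59.352° − 4·40.159° + 180° = 138.067°.
Rainbow angle = 180° − D_min = 41.933°.

41.9°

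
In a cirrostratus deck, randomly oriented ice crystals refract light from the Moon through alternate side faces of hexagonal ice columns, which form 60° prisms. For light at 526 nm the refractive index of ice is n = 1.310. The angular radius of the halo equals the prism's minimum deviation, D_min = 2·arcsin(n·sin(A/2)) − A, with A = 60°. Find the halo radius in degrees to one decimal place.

21.8°

n·sin(A/2) = 1.310 × sin 30° = 1.310 × 0.5000 = 0.6550.
D_min = 2·arcsin(0.6550) − 60° = 2 × 40.920° − 60° = 21.839°.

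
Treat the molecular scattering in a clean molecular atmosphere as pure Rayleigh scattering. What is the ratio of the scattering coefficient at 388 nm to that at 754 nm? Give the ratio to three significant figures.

14.3

Rayleigh scattering ∝ λ⁻⁴, so the ratio of coefficients is the inverse fourth power of the wavelength ratio.
σ(388)/σ(754) = (754/388)⁴ = (1.9433)⁴ = 14.26.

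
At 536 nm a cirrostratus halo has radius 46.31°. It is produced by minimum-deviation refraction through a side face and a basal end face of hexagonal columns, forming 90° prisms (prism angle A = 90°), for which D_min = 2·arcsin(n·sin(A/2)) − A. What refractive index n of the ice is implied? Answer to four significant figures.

1.313

Rearranging: n = sin((D_min + A)/2) / sin(A/2).
(D_min + A)/2 = (46.31° + 90°)/2 = 68.155°.
n = sin 68.155° / sin 45° = 0.9282 / 0.7071 = 1.3127.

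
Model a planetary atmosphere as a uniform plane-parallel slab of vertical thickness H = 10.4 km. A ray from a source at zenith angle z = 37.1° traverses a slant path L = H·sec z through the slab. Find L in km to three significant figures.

sec z = 1/cos 37.1° = 1.2538.
L = 10.4 × 1.2538 = 13.039 km.

13.0 km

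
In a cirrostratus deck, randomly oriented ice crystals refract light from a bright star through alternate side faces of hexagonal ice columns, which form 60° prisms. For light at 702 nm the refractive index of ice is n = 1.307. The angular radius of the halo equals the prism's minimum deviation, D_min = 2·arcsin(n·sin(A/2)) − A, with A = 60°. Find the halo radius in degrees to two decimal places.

n·sin(A/2) = 1.307 × sin 30° = 1.307 × 0.5000 = 0.6535.
D_min = 2·arcsin(0.6535) − 60° = 2 × 40.806° − 60° = 21.612°.

21.61°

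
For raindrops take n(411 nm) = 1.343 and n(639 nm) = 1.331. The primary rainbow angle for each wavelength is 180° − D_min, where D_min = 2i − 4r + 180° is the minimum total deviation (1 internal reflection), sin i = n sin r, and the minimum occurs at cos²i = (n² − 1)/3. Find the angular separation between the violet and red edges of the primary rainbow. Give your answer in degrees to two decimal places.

At 411 nm (n = 1.343): cos²i = 0.26788 → i = 58.830°, r = 39.577°, D_min = 139.354°, rainbow angle = 40.646°.
At 639 nm (n = 1.331): cos²i = 0.25719 → i = 59.527°, r = 40.356°, D_min = 137.630°, rainbow angle = 42.370°.
Angular width = |40.646° − 42.370°| = 1.724°.

1.72°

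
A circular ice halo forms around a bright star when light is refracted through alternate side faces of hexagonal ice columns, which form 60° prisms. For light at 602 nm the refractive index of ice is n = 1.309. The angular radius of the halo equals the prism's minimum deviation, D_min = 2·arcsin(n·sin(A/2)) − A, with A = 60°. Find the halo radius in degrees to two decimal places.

21.76°

n·sin(A/2) = 1.309 × sin 30° = 1.309 × 0.5000 = 0.6545.
D_min = 2·arcsin(0.6545) − 60° = 2 × 40.882° − 60° = 21.763°.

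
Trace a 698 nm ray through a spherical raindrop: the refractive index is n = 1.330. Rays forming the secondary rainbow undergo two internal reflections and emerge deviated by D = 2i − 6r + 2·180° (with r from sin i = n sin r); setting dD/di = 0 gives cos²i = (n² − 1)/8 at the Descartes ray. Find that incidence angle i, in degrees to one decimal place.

71.9°

cos²i = (1.330² − 1)/8 = (1.76890 − 1)/8 = 0.09611.
cos i = 0.31002, so i = 71.940°.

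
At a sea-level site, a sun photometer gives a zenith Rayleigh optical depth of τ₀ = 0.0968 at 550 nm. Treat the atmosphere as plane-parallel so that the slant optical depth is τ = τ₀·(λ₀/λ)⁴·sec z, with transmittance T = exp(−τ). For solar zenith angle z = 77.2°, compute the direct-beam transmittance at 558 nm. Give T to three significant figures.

sec 77.2° = 4.5137.
τ = 0.0968 × (550/558)⁴ × 4.5137 = 0.0968 × 0.9439 × 4.5137 = 0.4124.
T = exp(−0.4124) = 0.6621.

0.662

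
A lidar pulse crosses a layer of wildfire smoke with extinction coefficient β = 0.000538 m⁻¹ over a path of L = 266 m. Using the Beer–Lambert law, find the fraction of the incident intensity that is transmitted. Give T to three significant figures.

τ = β·L = 0.000538 × 266 = 0.1431.
T = exp(−0.1431) = 0.8667.

0.867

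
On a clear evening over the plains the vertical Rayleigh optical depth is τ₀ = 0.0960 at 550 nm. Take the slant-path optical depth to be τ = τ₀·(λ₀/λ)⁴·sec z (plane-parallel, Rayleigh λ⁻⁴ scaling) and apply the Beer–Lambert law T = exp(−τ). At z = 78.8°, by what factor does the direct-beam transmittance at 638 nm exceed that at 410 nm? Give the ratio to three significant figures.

3.77

Airmass: sec 78.8° = 5.1484.
τ(638 nm) = 0.0960 × (550/638)⁴ × 5.1484 = 0.0960 × 0.5523 × 5.1484 = 0.2730.
τ(410 nm) = 0.0960 × (550/410)⁴ × 5.1484 = 0.0960 × 3.2383 × 5.1484 = 1.6005.
T(638)/T(410) = exp(τ_B − τ_A) = exp(1.3275) = 3.7718.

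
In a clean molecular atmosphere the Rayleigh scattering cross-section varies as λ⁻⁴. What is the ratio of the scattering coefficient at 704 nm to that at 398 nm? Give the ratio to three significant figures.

Rayleigh scattering ∝ λ⁻⁴, so the ratio of coefficients is the inverse fourth power of the wavelength ratio.
σ(704)/σ(398) = (398/704)⁴ = (0.5653)⁴ = 0.1022.

0.102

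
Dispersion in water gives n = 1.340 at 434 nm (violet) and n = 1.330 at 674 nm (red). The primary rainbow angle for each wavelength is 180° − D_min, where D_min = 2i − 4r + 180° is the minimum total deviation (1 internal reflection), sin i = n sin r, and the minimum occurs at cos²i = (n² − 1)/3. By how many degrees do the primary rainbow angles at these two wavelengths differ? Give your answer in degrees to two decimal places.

1.45°

At 434 nm (n = 1.340): cos²i = 0.26520 → i = 59.004°, r = 39.770°, D_min = 138.929°, rainbow angle = 41.071°.
At 674 nm (n = 1.330): cos²i = 0.25630 → i = 59.585°, r = 40.422°, D_min = 137.484°, rainbow angle = 42.516°.
Angular width = |41.071° − 42.516°| = 1.445°.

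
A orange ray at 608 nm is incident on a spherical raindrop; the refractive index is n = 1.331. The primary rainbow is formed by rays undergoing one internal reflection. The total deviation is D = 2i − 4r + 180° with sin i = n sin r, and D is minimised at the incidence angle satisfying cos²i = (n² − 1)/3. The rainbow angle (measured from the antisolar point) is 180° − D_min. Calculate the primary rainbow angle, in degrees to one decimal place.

42.4°

cos²i = (1.77156 − 1)/3 = 0.25719; i = arccos(0.50714) = 59.527°.
sin r = sin 59.527°/1.331 = 0.64753; r = 40.356°.
D_min = 2·59.527° − 4·40.356° + 180° = 137.630°.
Rainbow angle = 180° − D_min = 42.370°.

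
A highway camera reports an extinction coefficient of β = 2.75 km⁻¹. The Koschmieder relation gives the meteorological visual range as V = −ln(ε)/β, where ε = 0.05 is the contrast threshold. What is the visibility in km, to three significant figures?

1.09 km

V = −ln(0.05) / 2.75 = 2.996 / 2.75 = 1.0894 km.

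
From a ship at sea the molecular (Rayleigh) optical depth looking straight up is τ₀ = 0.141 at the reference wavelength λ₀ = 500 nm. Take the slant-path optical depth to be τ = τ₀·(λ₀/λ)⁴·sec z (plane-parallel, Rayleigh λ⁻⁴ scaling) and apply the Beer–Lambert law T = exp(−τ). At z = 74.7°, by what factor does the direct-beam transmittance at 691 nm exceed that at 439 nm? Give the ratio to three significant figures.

2.12

Airmass: sec 74.7° = 3.7897.
τ(691 nm) = 0.141 × (500/691)⁴ × 3.7897 = 0.141 × 0.2741 × 3.7897 = 0.1465.
τ(439 nm) = 0.141 × (500/439)⁴ × 3.7897 = 0.141 × 1.6828 × 3.7897 = 0.8992.
T(691)/T(439) = exp(τ_B − τ_A) = exp(0.7527) = 2.1227.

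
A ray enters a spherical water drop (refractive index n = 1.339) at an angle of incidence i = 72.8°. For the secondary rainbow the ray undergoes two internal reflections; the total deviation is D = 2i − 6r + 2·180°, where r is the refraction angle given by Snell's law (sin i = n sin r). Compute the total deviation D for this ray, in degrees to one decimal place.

sin r = sin 72.8° / 1.339 = 0.9553/1.339 = 0.7134; r = 45.51°.
D = 2·72.8° − 6·45.51° + 2·180° = 145.60° − 273.09° + 360° = 232.51°.

232.5°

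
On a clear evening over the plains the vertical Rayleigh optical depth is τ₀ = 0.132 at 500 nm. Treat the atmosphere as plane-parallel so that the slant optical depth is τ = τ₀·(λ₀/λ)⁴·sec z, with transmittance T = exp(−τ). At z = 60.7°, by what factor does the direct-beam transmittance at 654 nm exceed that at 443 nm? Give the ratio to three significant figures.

Airmass: sec 60.7° = 2.0434.
τ(654 nm) = 0.132 × (500/654)⁴ × 2.0434 = 0.132 × 0.3416 × 2.0434 = 0.0921.
τ(443 nm) = 0.132 × (500/443)⁴ × 2.0434 = 0.132 × 1.6228 × 2.0434 = 0.4377.
T(654)/T(443) = exp(τ_B − τ_A) = exp(0.3456) = 1.4128.

1.41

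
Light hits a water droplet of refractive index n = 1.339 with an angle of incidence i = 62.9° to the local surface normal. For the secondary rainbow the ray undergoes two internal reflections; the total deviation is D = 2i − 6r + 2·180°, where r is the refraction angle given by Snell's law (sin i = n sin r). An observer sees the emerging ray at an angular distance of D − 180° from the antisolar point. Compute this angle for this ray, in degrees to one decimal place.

sin r = sin 62.9° / 1.339 = 0.8902/1.339 = 0.6648; r = 41.67°.
D = 2·62.9° − 6·41.67° + 2·180° = 125.80° − 250.02° + 360° = 235.78°.
Angle from antisolar point = D − 180° = 55.78°.

55.8°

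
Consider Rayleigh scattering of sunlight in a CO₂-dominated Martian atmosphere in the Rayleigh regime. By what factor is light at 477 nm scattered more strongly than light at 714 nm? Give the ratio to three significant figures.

Rayleigh scattering ∝ λ⁻⁴, so the ratio of coefficients is the inverse fourth power of the wavelength ratio.
σ(477)/σ(714) = (714/477)⁴ = (1.4969)⁴ = 5.02.

5.02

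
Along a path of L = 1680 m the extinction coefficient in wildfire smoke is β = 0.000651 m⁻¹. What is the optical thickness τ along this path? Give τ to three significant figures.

τ = β·L = 0.000651 × 1680 = 1.0937.

1.09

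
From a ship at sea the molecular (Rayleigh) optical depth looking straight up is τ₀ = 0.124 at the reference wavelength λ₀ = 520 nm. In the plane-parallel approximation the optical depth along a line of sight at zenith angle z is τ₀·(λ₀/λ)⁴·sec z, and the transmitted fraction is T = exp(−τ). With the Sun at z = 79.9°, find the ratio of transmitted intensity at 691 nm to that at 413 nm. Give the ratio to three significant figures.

4.71

Airmass: sec 79.9° = 5.7023.
τ(691 nm) = 0.124 × (520/691)⁴ × 5.7023 = 0.124 × 0.3207 × 5.7023 = 0.2268.
τ(413 nm) = 0.124 × (520/413)⁴ × 5.7023 = 0.124 × 2.5131 × 5.7023 = 1.7770.
T(691)/T(413) = exp(τ_B − τ_A) = exp(1.5502) = 4.7126.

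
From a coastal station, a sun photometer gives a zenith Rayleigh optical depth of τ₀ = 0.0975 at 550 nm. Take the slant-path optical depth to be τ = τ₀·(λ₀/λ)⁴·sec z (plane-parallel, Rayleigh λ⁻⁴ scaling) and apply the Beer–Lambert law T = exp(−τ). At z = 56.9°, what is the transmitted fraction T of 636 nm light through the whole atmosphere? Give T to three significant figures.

0.905

sec 56.9° = 1.8312.
τ = 0.0975 × (550/636)⁴ × 1.8312 = 0.0975 × 0.5593 × 1.8312 = 0.0999.
T = exp(−0.0999) = 0.9050.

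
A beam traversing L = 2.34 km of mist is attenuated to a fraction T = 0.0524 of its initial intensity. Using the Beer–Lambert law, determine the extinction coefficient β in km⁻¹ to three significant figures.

1.26 km⁻¹

Beer–Lambert: T = exp(−βL) ⇒ β = −ln(T)/L = −ln(0.0524)/2.34 = 2.9488/2.34 = 1.26 km⁻¹.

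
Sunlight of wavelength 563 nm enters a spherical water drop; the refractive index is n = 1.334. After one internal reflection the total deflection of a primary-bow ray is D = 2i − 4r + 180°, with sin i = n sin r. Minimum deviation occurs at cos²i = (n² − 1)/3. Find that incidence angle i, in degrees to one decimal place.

cos²i = (1.334² − 1)/3 = (1.77956 − 1)/3 = 0.25985.
cos i = 0.50976, so i = 59.352°.

59.4°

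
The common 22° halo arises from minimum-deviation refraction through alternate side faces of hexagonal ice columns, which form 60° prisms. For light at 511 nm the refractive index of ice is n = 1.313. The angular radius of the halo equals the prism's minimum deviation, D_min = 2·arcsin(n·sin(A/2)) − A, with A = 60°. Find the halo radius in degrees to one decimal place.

n·sin(A/2) = 1.313 × sin 30° = 1.313 × 0.5000 = 0.6565.
D_min = 2·arcsin(0.6565) − 60° = 2 × 41.033° − 60° = 22.067°.

22.1°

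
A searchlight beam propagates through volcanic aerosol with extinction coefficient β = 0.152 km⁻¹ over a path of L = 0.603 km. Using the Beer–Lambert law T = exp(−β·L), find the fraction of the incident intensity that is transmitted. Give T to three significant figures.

0.912

τ = β·L = 0.152 × 0.603 = 0.0917.
T = exp(−0.0917) = 0.9124.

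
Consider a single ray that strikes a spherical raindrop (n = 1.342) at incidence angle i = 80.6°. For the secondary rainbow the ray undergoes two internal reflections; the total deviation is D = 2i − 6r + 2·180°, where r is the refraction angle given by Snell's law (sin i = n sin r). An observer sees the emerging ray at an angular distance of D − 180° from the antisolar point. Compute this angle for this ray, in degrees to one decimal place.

sin r = sin 80.6° / 1.342 = 0.9866/1.342 = 0.7352; r = 47.32°.
D = 2·80.6° − 6·47.32° + 2·180° = 161.20° − 283.92° + 360° = 237.28°.
Angle from antisolar point = D − 180° = 57.28°.

57.3°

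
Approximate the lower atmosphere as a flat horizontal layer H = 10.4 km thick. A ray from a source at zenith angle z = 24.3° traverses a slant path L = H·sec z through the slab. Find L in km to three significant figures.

11.4 km

sec z = 1/cos 24.3° = 1.0972.
L = 10.4 × 1.0972 = 11.411 km.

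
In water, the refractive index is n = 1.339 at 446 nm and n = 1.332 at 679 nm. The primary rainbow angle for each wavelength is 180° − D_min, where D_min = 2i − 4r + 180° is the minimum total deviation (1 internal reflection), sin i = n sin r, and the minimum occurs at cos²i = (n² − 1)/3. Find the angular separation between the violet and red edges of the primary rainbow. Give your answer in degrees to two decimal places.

1.01°

At 446 nm (n = 1.339): cos²i = 0.26431 → i = 59.062°, r = 39.834°, D_min = 138.786°, rainbow angle = 41.214°.
At 679 nm (n = 1.332): cos²i = 0.25807 → i = 59.469°, r = 40.290°, D_min = 137.776°, rainbow angle = 42.224°.
Angular width = |41.214° − 42.224°| = 1.010°.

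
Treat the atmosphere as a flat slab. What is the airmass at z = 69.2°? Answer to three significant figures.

X = sec z = 1/cos 69.2° = 1/0.3551 = 2.8161.

2.82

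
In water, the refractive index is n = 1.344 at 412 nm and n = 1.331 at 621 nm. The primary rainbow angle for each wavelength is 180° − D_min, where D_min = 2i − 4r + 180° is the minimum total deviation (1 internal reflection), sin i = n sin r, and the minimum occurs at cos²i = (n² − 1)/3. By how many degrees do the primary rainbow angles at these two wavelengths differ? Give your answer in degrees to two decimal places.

1.86°

At 412 nm (n = 1.344): cos²i = 0.26878 → i = 58.772°, r = 39.512°, D_min = 139.495°, rainbow angle = 40.505°.
At 621 nm (n = 1.331): cos²i = 0.25719 → i = 59.527°, r = 40.356°, D_min = 137.630°, rainbow angle = 42.370°.
Angular width = |40.505° − 42.370°| = 1.865°.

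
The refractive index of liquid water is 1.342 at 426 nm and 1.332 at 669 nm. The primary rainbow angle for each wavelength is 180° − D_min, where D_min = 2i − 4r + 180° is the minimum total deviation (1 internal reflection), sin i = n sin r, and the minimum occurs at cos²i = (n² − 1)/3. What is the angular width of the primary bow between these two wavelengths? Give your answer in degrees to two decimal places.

At 426 nm (n = 1.342): cos²i = 0.26699 → i = 58.888°, r = 39.641°, D_min = 139.213°, rainbow angle = 40.787°.
At 669 nm (n = 1.332): cos²i = 0.25807 → i = 59.469°, r = 40.290°, D_min = 137.776°, rainbow angle = 42.224°.
Angular width = |40.787° − 42.224°| = 1.437°.

1.44°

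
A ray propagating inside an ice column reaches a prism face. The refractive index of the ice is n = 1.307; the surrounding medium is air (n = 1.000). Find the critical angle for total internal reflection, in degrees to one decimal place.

49.9°

sin θ_c = n_air / n = 1.000 / 1.307 = 0.7651.
θ_c = arcsin(0.7651) = 49.92°.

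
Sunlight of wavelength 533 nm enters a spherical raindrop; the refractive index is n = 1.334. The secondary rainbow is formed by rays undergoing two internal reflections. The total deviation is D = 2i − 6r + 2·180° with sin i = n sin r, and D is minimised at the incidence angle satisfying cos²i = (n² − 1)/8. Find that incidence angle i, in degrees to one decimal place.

cos²i = (1.334² − 1)/8 = (1.77956 − 1)/8 = 0.09744.
cos i = 0.31216, so i = 71.810°.

71.8°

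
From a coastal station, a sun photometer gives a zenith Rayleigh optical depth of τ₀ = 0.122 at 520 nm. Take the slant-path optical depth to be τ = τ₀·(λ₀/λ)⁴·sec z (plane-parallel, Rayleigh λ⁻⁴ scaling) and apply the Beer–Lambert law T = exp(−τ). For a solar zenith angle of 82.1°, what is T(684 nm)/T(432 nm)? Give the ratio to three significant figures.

Airmass: sec 82.1° = 7.2757.
τ(684 nm) = 0.122 × (520/684)⁴ × 7.2757 = 0.122 × 0.3340 × 7.2757 = 0.2965.
τ(432 nm) = 0.122 × (520/432)⁴ × 7.2757 = 0.122 × 2.0993 × 7.2757 = 1.8634.
T(684)/T(432) = exp(τ_B − τ_A) = exp(1.5669) = 4.7919.

4.79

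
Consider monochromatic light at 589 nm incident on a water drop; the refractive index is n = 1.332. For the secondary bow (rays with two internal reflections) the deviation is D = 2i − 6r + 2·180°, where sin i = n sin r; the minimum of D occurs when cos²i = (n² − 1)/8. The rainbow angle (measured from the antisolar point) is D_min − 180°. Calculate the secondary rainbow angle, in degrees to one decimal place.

cos²i = (1.77422 − 1)/8 = 0.09678; i = arccos(0.31109) = 71.875°.
sin r = sin 71.875°/1.332 = 0.71350; r = 45.520°.
D_min = 2·71.875° − 6·45.520° + 360° = 230.628°.
Rainbow angle = D_min − 180° = 50.628°.

50.6°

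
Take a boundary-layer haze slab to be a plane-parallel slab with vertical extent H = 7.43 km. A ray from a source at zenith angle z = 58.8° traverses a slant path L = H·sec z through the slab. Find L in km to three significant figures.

sec z = 1/cos 58.8° = 1.9304.
L = 7.43 × 1.9304 = 14.343 km.

14.3 km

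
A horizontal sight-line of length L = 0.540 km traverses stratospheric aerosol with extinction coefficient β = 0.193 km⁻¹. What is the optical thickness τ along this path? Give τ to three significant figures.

0.104

τ = β·L = 0.193 × 0.540 = 0.1042.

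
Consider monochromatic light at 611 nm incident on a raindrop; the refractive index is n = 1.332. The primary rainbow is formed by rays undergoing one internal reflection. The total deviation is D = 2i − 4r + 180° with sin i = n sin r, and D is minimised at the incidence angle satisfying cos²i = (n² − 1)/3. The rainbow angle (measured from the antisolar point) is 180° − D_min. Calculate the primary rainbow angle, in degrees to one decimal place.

42.2°

cos²i = (1.77422 − 1)/3 = 0.25807; i = arccos(0.50801) = 59.469°.
sin r = sin 59.469°/1.332 = 0.64666; r = 40.290°.
D_min = 2·59.469° − 4·40.290° + 180° = 137.776°.
Rainbow angle = 180° − D_min = 42.224°.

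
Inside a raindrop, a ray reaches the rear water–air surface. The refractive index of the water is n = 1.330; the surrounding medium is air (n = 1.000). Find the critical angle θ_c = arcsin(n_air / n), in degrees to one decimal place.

48.8°

sin θ_c = n_air / n = 1.000 / 1.330 = 0.7519.
θ_c = arcsin(0.7519) = 48.75°.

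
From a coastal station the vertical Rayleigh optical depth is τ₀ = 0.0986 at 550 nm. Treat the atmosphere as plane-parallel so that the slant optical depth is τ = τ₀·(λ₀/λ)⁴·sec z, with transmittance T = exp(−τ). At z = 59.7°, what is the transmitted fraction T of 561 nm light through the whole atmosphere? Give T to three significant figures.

0.835

sec 59.7° = 1.9821.
τ = 0.0986 × (550/561)⁴ × 1.9821 = 0.0986 × 0.9238 × 1.9821 = 0.1805.
T = exp(−0.1805) = 0.8348.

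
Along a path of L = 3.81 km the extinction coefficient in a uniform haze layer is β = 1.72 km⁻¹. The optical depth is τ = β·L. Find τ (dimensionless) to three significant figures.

τ = β·L = 1.72 × 3.81 = 6.5532.

6.55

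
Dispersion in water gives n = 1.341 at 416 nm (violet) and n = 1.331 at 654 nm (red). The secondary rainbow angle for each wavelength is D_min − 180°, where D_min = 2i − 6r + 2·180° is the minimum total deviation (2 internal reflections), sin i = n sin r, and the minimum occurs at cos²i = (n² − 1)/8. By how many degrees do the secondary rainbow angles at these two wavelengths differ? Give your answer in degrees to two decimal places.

2.60°

At 416 nm (n = 1.341): cos²i = 0.09979 → i = 71.586°, r = 45.034°, D_min = 232.966°, rainbow angle = 52.966°.
At 654 nm (n = 1.331): cos²i = 0.09645 → i = 71.907°, r = 45.575°, D_min = 230.365°, rainbow angle = 50.365°.
Angular width = |52.966° − 50.365°| = 2.601°.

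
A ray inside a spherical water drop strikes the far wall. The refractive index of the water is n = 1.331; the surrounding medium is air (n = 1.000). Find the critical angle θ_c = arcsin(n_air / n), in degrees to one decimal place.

48.7°

sin θ_c = n_air / n = 1.000 / 1.331 = 0.7513.
θ_c = arcsin(0.7513) = 48.70°.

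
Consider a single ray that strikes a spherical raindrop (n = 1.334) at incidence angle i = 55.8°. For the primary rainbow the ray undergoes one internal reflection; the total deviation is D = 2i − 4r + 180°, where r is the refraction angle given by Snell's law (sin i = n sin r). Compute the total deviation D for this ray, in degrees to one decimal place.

138.3°

sin r = sin 55.8° / 1.334 = 0.8271/1.334 = 0.6200; r = 38.32°.
D = 2·55.8° − 4·38.32° + 180° = 111.60° − 153.26° + 180° = 138.34°.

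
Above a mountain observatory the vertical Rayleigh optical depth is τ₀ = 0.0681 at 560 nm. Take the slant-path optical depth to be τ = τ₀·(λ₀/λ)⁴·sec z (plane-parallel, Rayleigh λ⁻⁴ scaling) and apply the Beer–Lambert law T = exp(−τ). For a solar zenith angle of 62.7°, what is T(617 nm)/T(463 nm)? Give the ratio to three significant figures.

1.24

Airmass: sec 62.7° = 2.1803.
τ(617 nm) = 0.0681 × (560/617)⁴ × 2.1803 = 0.0681 × 0.6786 × 2.1803 = 0.1008.
τ(463 nm) = 0.0681 × (560/463)⁴ × 2.1803 = 0.0681 × 2.1401 × 2.1803 = 0.3178.
T(617)/T(463) = exp(τ_B − τ_A) = exp(0.2170) = 1.2423.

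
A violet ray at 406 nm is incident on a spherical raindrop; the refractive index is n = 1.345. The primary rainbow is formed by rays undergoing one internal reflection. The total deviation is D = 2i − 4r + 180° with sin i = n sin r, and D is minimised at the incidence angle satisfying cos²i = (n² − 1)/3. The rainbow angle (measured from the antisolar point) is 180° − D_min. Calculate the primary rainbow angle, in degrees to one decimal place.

cos²i = (1.80902 − 1)/3 = 0.26967; i = arccos(0.51930) = 58.715°.
sin r = sin 58.715°/1.345 = 0.63538; r = 39.448°.
D_min = 2·58.715° − 4·39.448° + 180° = 139.635°.
Rainbow angle = 180° − D_min = 40.365°.

40.4°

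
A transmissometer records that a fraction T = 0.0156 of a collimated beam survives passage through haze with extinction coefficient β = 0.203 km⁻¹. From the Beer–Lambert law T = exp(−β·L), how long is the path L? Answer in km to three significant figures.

20.5 km

Beer–Lambert: T = exp(−βL) ⇒ L = −ln(T)/β = −ln(0.0156)/0.203 = 4.1605/0.203 = 20.49 km.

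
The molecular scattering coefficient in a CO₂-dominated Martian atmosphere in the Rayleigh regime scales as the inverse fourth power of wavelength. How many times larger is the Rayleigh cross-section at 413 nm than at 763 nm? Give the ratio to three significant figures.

11.6

Rayleigh scattering ∝ λ⁻⁴, so the ratio of coefficients is the inverse fourth power of the wavelength ratio.
σ(413)/σ(763) = (763/413)⁴ = (1.8475)⁴ = 11.65.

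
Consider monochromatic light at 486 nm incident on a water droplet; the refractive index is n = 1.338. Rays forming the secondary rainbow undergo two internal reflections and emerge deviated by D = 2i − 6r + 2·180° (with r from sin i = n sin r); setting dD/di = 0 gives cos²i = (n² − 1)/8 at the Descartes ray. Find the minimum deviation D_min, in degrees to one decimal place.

232.2°

cos²i = (1.79024 − 1)/8 = 0.09878; i = arccos(0.31429) = 71.682°.
sin r = sin 71.682°/1.338 = 0.70951; r = 45.195°.
D_min = 2·71.682° − 6·45.195° + 360° = 232.193°.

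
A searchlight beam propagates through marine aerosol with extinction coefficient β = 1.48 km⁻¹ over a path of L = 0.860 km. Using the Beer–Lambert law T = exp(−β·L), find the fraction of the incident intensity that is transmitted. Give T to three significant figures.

τ = β·L = 1.48 × 0.860 = 1.2728.
T = exp(−1.2728) = 0.2800.

0.280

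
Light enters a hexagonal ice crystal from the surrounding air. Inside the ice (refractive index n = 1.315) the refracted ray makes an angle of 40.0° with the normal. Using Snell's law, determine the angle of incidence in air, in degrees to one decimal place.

Snell: sin θ_i = n · sin θ_r = 1.315 × sin 40.0° = 1.315 × 0.6428 = 0.8453.
θ_i = arcsin(0.8453) = 57.70°.

57.7°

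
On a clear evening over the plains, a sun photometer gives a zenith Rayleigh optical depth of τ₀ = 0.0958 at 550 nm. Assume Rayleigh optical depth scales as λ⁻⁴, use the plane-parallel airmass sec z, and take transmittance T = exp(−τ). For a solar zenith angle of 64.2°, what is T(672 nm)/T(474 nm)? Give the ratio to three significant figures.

Airmass: sec 64.2° = 2.2976.
τ(672 nm) = 0.0958 × (550/672)⁴ × 2.2976 = 0.0958 × 0.4487 × 2.2976 = 0.0988.
τ(474 nm) = 0.0958 × (550/474)⁴ × 2.2976 = 0.0958 × 1.8127 × 2.2976 = 0.3990.
T(672)/T(474) = exp(τ_B − τ_A) = exp(0.3002) = 1.3502.

1.35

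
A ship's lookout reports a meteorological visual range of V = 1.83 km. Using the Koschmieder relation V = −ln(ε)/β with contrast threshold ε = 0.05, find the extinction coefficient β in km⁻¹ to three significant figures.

1.64 km⁻¹

β = −ln(0.05) / V = 2.996 / 1.83 = 1.6370 km⁻¹.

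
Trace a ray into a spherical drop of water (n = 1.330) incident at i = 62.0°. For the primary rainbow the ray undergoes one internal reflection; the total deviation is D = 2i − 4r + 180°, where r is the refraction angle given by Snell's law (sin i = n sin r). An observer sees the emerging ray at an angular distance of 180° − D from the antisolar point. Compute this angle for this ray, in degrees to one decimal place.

42.4°

sin r = sin 62.0° / 1.330 = 0.8829/1.330 = 0.6639; r = 41.60°.
D = 2·62.0° − 4·41.60° + 180° = 124.00° − 166.38° + 180° = 137.62°.
Angle from antisolar point = 180° − D = 42.38°.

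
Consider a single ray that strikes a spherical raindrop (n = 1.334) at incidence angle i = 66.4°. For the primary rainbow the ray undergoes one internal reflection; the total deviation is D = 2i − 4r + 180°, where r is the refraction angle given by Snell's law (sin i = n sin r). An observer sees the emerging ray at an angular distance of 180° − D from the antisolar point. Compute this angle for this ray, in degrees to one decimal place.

sin r = sin 66.4° / 1.334 = 0.9164/1.334 = 0.6869; r = 43.39°.
D = 2·66.4° − 4·43.39° + 180° = 132.80° − 173.55° + 180° = 139.25°.
Angle from antisolar point = 180° − D = 40.75°.

40.7°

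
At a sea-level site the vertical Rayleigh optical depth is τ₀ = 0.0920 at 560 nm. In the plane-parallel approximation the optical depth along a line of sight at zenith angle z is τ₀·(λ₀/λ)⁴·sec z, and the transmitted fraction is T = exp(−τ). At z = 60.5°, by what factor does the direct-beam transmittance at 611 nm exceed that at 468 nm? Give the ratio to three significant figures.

Airmass: sec 60.5° = 2.0308.
τ(611 nm) = 0.0920 × (560/611)⁴ × 2.0308 = 0.0920 × 0.7056 × 2.0308 = 0.1318.
τ(468 nm) = 0.0920 × (560/468)⁴ × 2.0308 = 0.0920 × 2.0501 × 2.0308 = 0.3830.
T(611)/T(468) = exp(τ_B − τ_A) = exp(0.2512) = 1.2855.

1.29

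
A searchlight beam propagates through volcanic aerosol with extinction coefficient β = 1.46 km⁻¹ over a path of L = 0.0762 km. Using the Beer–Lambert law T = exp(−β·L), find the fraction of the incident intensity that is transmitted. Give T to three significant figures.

τ = β·L = 1.46 × 0.0762 = 0.1113.
T = exp(−0.1113) = 0.8947.

0.895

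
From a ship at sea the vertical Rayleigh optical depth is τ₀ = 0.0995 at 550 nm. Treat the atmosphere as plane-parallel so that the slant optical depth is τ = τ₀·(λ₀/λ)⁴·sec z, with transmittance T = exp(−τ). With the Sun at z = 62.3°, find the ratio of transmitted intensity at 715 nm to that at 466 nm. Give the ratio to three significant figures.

1.41

Airmass: sec 62.3° = 2.1513.
τ(715 nm) = 0.0995 × (550/715)⁴ × 2.1513 = 0.0995 × 0.3501 × 2.1513 = 0.0749.
τ(466 nm) = 0.0995 × (550/466)⁴ × 2.1513 = 0.0995 × 1.9405 × 2.1513 = 0.4154.
T(715)/T(466) = exp(τ_B − τ_A) = exp(0.3404) = 1.4055.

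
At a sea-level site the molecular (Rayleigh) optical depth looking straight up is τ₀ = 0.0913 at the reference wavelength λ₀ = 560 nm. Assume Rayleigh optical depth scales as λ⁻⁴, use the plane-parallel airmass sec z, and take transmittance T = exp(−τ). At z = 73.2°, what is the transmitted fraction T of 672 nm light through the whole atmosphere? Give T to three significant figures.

sec 73.2° = 3.4598.
τ = 0.0913 × (560/672)⁴ × 3.4598 = 0.0913 × 0.4823 × 3.4598 = 0.1523.
T = exp(−0.1523) = 0.8587.

0.859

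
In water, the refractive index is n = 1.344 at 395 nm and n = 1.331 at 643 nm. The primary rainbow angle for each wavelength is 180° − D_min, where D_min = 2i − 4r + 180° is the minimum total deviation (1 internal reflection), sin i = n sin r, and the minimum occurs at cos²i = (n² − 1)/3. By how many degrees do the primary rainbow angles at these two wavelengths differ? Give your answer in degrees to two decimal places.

1.86°

At 395 nm (n = 1.344): cos²i = 0.26878 → i = 58.772°, r = 39.512°, D_min = 139.495°, rainbow angle = 40.505°.
At 643 nm (n = 1.331): cos²i = 0.25719 → i = 59.527°, r = 40.356°, D_min = 137.630°, rainbow angle = 42.370°.
Angular width = |40.505° − 42.370°| = 1.865°.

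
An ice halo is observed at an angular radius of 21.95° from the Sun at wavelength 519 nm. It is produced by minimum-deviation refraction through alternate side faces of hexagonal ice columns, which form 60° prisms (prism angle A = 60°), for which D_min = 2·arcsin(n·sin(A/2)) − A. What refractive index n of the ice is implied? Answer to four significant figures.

Rearranging: n = sin((D_min + A)/2) / sin(A/2).
(D_min + A)/2 = (21.95° + 60°)/2 = 40.975°.
n = sin 40.975° / sin 30° = 0.6557 / 0.5000 = 1.3115.

1.311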